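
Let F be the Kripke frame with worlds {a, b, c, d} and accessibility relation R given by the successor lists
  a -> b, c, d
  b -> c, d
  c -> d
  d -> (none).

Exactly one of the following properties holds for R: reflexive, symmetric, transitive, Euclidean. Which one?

Reflexive: no — a is not related to itself.
Symmetric: no — a R b but not b R a.
Transitive: yes — every two-step R-path is closed by a direct edge.
Euclidean: no — a R c and a R b, but not c R b.
Only transitive holds.

transitive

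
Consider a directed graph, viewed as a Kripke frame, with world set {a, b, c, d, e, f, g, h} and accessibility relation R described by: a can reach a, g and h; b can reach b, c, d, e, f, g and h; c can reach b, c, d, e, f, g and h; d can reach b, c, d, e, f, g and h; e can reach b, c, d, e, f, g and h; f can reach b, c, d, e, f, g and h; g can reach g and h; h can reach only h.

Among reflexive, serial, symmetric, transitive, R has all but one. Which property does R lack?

symmetric

Reflexive: yes — every world is R-related to itself.
Serial: yes — every world has a successor (e.g. a R a).
Symmetric: no — a R g but not g R a.
Transitive: yes — every two-step R-path is closed by a direct edge.
Only symmetric fails.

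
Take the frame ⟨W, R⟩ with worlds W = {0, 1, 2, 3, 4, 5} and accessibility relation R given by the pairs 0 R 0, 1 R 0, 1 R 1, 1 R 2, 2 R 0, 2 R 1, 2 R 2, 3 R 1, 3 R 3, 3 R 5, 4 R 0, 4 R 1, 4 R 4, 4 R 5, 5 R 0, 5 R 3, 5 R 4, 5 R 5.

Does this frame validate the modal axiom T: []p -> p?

Yes

The schema T characterises exactly the reflexive frames.
Reflexive: yes — every world is R-related to itself.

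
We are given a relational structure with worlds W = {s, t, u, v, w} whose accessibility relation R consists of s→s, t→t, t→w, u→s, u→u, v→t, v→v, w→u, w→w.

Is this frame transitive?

No

Transitive: no — t R w and w R u, but not t R u.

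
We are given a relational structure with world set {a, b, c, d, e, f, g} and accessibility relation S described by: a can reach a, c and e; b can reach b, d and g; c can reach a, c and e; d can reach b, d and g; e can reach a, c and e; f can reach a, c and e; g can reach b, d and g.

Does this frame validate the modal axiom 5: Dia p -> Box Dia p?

The schema 5 characterises exactly the Euclidean frames.
Euclidean: yes — any two successors of a common world are S-related.

Yes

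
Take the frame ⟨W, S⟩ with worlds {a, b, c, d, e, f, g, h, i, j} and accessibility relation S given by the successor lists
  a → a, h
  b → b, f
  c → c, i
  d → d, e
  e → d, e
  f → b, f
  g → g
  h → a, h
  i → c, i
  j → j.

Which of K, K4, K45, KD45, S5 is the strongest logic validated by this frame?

Transitive (axiom 4): yes — every two-step S-path is closed by a direct edge.
Euclidean (axiom 5): yes — any two successors of a common world are S-related.
Serial (axiom D): yes — every world has a successor (e.g. a S a).
Reflexive (axiom T): yes — every world is S-related to itself.
So F validates K, K4, K45, KD45, S5. The strongest is S5.

S5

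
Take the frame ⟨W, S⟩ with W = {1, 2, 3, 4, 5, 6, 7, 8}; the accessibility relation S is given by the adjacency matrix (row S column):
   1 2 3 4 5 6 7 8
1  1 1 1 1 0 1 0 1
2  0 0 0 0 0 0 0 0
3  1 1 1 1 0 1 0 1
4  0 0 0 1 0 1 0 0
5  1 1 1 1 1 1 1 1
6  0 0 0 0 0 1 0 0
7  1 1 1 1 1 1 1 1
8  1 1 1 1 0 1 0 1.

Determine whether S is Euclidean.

No

Euclidean: no — 1 S 2 and 1 S 3, but not 2 S 3.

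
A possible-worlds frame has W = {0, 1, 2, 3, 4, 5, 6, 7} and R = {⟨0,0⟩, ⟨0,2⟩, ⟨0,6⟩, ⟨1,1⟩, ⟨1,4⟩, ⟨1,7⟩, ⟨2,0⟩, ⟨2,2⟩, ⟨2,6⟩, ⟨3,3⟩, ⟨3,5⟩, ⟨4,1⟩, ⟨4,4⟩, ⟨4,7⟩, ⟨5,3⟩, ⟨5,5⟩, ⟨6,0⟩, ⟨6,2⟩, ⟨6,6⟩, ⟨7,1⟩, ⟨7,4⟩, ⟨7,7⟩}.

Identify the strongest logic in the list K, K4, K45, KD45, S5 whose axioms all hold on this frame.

Transitive (axiom 4): yes — every two-step R-path is closed by a direct edge.
Euclidean (axiom 5): yes — any two successors of a common world are R-related.
Serial (axiom D): yes — every world has a successor (e.g. 0 R 0).
Reflexive (axiom T): yes — every world is R-related to itself.
So F validates K, K4, K45, KD45, S5. The strongest is S5.

S5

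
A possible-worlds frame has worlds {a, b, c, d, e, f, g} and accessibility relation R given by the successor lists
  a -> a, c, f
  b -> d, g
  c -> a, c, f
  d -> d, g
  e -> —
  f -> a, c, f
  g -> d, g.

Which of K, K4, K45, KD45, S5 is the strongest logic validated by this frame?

K45

Transitive (axiom 4): yes — every two-step R-path is closed by a direct edge.
Euclidean (axiom 5): yes — any two successors of a common world are R-related.
Serial (axiom D): no — e has no R-successor.
Reflexive (axiom T): no — b is not related to itself.
So F validates K, K4, K45; KD45 would additionally require R to be serial. The strongest is K45.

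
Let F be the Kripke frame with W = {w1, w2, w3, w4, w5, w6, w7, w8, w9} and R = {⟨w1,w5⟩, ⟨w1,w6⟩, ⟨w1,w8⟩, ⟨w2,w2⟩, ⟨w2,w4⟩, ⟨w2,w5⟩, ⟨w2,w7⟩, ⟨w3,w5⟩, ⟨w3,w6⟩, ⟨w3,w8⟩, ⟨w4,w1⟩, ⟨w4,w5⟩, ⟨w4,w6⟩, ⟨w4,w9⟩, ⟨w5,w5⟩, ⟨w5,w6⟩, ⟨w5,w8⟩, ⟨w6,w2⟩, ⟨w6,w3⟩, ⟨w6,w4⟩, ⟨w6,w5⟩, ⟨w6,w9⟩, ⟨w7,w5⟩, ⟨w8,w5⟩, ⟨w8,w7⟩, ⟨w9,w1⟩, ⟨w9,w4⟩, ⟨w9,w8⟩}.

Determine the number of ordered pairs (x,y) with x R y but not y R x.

Enumerating: (w1,w5), (w1,w6), (w1,w8), (w2,w4), (w2,w5), (w2,w7), (w3,w5), (w3,w8), (w4,w1), (w4,w5), (w6,w2), (w6,w9), (w7,w5), (w8,w7), (w9,w1), (w9,w8).

16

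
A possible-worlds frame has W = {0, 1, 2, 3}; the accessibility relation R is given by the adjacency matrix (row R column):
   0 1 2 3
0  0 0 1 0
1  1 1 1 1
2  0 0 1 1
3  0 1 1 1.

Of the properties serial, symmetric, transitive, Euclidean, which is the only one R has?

serial

Serial: yes — every world has a successor (e.g. 0 R 2).
Symmetric: no — 0 R 2 but not 2 R 0.
Transitive: no — 0 R 2 and 2 R 3, but not 0 R 3.
Euclidean: no — 1 R 0 and 1 R 3, but not 0 R 3.
Only serial holds.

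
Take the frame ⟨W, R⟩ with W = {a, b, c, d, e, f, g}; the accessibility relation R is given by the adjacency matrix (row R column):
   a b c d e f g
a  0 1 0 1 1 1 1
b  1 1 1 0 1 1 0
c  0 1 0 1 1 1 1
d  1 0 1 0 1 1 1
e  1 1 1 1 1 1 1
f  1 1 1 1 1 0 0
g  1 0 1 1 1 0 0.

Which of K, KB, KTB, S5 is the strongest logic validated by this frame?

Symmetric (axiom B): yes — every pair in R has its reverse in R.
Reflexive (axiom T): no — a is not related to itself.
Euclidean (axiom 5): no — a R b and a R d, but not b R d.
So F validates K, KB; KTB would additionally require R to be reflexive. The strongest is KB.

KB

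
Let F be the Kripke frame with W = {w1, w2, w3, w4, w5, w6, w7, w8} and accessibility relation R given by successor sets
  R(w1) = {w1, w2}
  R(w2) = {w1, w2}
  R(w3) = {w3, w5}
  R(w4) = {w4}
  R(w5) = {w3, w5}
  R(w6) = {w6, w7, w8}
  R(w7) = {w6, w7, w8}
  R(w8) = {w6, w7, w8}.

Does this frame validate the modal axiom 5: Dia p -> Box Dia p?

Yes

The schema 5 characterises exactly the Euclidean frames.
Euclidean: yes — any two successors of a common world are R-related.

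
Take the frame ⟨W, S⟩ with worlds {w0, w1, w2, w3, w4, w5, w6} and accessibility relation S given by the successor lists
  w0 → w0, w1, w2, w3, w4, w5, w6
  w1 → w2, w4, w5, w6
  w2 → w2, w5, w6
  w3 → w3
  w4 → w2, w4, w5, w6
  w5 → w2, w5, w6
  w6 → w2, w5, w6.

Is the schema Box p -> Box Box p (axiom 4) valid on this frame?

Yes

Axiom 4 corresponds to the accessibility relation being transitive.
Transitive: yes — every two-step S-path is closed by a direct edge.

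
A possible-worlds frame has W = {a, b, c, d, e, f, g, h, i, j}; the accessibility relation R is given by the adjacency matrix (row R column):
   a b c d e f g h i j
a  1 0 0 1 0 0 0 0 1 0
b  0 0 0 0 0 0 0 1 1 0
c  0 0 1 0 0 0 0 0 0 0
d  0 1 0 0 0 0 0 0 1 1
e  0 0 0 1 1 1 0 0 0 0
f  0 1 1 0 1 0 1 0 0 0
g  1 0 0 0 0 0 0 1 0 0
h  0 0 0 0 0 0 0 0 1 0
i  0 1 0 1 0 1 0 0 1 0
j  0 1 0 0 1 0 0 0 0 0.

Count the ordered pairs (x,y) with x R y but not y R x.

Enumerating: (a,d), (a,i), (b,h), (d,b), (d,j), (e,d), (f,b), (f,c), (f,g), (g,a), (g,h), (h,i), (i,f), (j,b), (j,e).

15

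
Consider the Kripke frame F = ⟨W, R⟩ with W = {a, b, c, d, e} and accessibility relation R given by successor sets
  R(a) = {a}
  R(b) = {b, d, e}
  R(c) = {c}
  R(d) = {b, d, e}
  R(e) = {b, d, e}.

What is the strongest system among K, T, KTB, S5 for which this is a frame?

Reflexive (axiom T): yes — every world is R-related to itself.
Symmetric (axiom B): yes — every pair in R has its reverse in R.
Euclidean (axiom 5): yes — any two successors of a common world are R-related.
So F validates K, T, KTB, S5. The strongest is S5.

S5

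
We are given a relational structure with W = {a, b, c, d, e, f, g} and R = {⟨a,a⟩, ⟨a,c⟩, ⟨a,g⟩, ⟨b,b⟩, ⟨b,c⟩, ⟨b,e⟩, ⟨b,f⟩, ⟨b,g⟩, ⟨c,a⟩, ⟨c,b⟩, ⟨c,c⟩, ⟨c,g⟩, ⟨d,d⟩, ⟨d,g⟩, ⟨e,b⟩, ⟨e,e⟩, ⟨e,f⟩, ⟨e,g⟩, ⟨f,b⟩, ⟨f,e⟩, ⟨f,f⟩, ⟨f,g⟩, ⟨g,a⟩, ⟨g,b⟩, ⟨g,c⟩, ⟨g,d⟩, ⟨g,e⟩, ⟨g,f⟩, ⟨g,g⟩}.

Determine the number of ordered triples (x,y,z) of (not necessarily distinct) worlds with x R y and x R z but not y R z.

Enumerating: (b,c,e), (b,c,f), (b,e,c), (b,f,c), (c,a,b), (c,b,a), (g,a,b), (g,a,d), (g,a,e), (g,a,f), (g,b,a), (g,b,d), … and 14 more.
Total: 26.

26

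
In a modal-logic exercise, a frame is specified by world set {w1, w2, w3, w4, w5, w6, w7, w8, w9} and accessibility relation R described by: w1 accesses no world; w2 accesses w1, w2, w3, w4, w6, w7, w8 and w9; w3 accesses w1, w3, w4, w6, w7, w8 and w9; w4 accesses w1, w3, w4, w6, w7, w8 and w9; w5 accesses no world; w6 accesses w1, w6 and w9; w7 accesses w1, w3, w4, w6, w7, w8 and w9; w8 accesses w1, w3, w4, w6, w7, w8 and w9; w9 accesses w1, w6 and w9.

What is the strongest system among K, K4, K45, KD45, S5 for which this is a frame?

K4

Transitive (axiom 4): yes — every two-step R-path is closed by a direct edge.
Euclidean (axiom 5): no — w2 R w1 and w2 R w3, but not w1 R w3.
Serial (axiom D): no — w1 has no R-successor.
Reflexive (axiom T): no — w1 is not related to itself.
So F validates K, K4; K45 would additionally require R to be Euclidean. The strongest is K4.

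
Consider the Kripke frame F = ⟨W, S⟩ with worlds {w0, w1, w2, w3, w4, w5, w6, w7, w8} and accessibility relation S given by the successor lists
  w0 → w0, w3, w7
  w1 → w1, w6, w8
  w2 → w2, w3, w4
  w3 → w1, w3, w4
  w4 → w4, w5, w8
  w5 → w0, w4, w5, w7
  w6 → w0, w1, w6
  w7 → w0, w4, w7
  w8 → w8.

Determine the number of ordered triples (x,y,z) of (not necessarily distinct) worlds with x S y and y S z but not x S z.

Enumerating: (w0,w3,w1), (w0,w3,w4), (w0,w7,w4), (w1,w6,w0), (w2,w3,w1), (w2,w4,w5), (w2,w4,w8), (w3,w1,w6), (w3,w1,w8), (w3,w4,w5), (w3,w4,w8), (w4,w5,w0), … and 9 more.
Total: 21.

21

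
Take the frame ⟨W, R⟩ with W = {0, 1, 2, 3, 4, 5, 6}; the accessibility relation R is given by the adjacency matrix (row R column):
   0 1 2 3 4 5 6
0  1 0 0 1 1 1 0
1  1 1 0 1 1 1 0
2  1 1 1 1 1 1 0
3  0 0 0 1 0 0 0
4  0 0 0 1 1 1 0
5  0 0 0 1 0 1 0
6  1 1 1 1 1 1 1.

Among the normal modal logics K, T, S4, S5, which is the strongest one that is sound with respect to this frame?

S4

Reflexive (axiom T): yes — every world is R-related to itself.
Transitive (axiom 4): yes — every two-step R-path is closed by a direct edge.
Euclidean (axiom 5): no — 0 R 3 and 0 R 4, but not 3 R 4.
So F validates K, T, S4; S5 would additionally require R to be Euclidean. The strongest is S4.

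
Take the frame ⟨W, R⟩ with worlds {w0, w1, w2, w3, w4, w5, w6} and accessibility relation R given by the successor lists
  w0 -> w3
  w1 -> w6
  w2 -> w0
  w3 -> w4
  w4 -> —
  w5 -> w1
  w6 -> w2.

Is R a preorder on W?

No

Reflexive: no — w0 is not related to itself.
Transitive: no — w0 R w3 and w3 R w4, but not w0 R w4.
So R is not a preorder.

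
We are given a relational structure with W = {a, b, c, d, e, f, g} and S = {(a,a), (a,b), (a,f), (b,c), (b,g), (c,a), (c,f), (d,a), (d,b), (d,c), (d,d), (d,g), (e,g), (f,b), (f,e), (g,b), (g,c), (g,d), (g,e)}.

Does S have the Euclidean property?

No

Euclidean: no — a S b and a S f, but not b S f.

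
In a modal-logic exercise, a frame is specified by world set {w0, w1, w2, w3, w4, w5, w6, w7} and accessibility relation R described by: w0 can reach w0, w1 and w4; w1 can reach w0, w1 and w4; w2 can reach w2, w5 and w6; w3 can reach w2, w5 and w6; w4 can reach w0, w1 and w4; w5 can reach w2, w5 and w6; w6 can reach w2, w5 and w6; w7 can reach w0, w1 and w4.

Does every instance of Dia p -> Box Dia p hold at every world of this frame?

By correspondence theory, 5 is valid on a frame iff R is Euclidean.
Euclidean: yes — any two successors of a common world are R-related.

Yes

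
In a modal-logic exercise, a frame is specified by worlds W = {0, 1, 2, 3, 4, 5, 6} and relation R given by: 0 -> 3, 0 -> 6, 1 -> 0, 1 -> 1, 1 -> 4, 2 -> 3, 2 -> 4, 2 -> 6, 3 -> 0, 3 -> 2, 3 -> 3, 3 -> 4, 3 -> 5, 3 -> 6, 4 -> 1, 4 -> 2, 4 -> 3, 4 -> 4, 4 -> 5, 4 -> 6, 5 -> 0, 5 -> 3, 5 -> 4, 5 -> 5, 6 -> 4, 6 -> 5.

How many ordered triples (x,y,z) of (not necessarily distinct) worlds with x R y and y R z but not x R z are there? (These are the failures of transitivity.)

Enumerating: (0,3,0), (0,3,2), (0,3,4), (0,3,5), (0,6,4), (0,6,5), (1,0,3), (1,0,6), (1,4,2), (1,4,3), (1,4,5), (1,4,6), … and 23 more.
Total: 35.

35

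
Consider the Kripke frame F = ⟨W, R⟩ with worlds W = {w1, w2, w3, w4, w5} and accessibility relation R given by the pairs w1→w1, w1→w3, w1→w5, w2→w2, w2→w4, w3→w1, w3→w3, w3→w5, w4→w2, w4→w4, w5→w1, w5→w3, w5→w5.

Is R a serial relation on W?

Yes

Serial: yes — every world has a successor (e.g. w1 R w1).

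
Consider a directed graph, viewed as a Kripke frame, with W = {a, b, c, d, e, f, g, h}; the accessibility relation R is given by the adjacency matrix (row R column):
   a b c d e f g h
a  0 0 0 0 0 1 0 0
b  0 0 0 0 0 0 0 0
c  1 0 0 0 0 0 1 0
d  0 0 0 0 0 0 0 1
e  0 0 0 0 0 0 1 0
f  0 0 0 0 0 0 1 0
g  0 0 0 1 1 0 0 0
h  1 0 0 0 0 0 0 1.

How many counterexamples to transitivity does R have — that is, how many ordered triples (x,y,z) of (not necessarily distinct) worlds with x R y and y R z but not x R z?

Enumerating: (a,f,g), (c,a,f), (c,g,d), (c,g,e), (d,h,a), (e,g,d), (e,g,e), (f,g,d), (f,g,e), (g,d,h), (g,e,g), (h,a,f).

12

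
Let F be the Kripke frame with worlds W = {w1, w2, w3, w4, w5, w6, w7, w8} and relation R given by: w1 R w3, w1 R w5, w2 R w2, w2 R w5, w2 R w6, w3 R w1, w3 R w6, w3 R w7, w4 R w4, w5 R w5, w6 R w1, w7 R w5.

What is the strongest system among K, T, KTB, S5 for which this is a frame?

K

Reflexive (axiom T): no — w1 is not related to itself.
Symmetric (axiom B): no — w1 R w5 but not w5 R w1.
Euclidean (axiom 5): no — w1 R w3 and w1 R w5, but not w3 R w5.
So F validates K; T would additionally require R to be reflexive. The strongest is K.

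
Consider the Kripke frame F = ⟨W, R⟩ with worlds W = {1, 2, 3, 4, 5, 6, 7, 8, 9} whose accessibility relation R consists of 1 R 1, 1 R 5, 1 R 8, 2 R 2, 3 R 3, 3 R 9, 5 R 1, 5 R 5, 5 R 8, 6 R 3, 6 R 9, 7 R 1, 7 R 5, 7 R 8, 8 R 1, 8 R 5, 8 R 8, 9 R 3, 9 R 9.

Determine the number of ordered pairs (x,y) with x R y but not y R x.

Enumerating: (6,3), (6,9), (7,1), (7,5), (7,8).

5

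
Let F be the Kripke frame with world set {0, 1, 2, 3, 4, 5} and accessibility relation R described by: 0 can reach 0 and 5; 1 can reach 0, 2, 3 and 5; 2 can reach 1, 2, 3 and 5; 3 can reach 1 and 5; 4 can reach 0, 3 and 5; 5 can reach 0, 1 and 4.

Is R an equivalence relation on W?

Reflexive: no — 1 is not related to itself.
Symmetric: no — 1 R 0 but not 0 R 1.
Transitive: no — 0 R 5 and 5 R 1, but not 0 R 1.
So R is not an equivalence relation.

No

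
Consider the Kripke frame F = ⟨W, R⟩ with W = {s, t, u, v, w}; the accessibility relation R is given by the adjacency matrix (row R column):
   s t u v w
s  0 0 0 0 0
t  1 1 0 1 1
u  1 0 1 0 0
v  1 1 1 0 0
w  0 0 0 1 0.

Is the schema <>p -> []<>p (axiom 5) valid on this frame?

Axiom 5 corresponds to the accessibility relation being Euclidean.
Euclidean: no — t R s and t R v, but not s R v.

No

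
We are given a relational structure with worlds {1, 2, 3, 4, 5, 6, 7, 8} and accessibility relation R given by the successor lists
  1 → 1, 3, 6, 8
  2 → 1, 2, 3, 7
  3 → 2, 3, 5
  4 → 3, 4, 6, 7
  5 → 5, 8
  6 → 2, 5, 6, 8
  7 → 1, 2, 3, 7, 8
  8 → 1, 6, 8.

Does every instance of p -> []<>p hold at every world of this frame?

No

Axiom B corresponds to the accessibility relation being symmetric.
Symmetric: no — 1 R 3 but not 3 R 1.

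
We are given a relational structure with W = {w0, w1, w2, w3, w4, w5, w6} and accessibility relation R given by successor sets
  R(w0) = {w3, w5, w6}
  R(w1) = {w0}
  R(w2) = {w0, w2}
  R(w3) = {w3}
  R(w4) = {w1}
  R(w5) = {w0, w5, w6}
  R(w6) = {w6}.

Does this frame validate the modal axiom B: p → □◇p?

No

The schema B characterises exactly the symmetric frames.
Symmetric: no — w0 R w3 but not w3 R w0.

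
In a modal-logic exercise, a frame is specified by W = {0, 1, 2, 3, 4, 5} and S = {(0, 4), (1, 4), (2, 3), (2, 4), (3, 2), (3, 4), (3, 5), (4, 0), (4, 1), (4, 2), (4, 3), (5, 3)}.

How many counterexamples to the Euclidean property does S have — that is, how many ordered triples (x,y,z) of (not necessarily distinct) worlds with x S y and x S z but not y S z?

Enumerating: (0,4,4), (1,4,4), (2,3,3), (2,4,4), (3,2,2), (3,2,5), (3,4,4), (3,4,5), (3,5,2), (3,5,4), (3,5,5), (4,0,0), … and 14 more.
Total: 26.

26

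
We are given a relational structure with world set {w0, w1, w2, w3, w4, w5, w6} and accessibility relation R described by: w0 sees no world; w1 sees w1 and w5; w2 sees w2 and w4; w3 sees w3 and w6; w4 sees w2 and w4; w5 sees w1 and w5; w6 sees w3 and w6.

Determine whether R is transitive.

Yes

Transitive: yes — every two-step R-path is closed by a direct edge.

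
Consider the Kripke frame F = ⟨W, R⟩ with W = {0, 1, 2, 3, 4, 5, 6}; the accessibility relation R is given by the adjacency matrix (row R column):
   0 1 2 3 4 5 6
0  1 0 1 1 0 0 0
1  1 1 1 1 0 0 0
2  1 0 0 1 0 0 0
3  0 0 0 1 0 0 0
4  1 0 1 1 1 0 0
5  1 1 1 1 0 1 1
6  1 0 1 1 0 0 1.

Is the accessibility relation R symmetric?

Symmetric: no — 0 R 3 but not 3 R 0.

No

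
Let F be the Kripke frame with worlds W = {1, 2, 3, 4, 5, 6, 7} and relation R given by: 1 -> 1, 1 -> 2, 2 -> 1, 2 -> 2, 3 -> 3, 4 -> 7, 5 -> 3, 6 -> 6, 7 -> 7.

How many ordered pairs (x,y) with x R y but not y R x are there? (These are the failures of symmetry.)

Enumerating: (4,7), (5,3).

2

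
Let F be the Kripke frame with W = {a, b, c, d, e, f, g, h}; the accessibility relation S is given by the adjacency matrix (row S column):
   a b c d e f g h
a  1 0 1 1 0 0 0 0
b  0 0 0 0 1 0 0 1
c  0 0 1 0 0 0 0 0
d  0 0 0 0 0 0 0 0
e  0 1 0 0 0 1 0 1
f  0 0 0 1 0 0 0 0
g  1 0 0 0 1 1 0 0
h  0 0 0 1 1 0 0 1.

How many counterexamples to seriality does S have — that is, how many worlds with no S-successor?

Enumerating: d.

1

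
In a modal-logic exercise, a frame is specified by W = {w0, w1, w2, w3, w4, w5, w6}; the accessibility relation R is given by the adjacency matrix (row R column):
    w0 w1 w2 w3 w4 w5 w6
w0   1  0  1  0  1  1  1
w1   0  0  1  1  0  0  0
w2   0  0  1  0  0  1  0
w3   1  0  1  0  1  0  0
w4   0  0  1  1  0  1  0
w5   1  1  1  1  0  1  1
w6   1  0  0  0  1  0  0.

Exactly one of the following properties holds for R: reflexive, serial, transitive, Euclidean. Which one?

serial

Reflexive: no — w1 is not related to itself.
Serial: yes — every world has a successor (e.g. w0 R w0).
Transitive: no — w0 R w4 and w4 R w3, but not w0 R w3.
Euclidean: no — w0 R w2 and w0 R w4, but not w2 R w4.
Only serial holds.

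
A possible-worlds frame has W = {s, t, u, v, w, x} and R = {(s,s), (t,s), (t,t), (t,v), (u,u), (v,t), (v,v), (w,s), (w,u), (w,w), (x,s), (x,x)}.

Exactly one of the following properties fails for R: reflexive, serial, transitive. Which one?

transitive

Reflexive: yes — every world is R-related to itself.
Serial: yes — every world has a successor (e.g. s R s).
Transitive: no — v R t and t R s, but not v R s.
Only transitive fails.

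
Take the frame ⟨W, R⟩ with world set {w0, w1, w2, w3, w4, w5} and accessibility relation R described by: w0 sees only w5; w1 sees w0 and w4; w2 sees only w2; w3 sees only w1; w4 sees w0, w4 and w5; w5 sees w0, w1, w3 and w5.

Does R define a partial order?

No

Reflexive: no — w0 is not related to itself.
Transitive: no — w0 R w5 and w5 R w1, but not w0 R w1.
Antisymmetric: no — w0 R w5 and w5 R w0 with w0 ≠ w5.
So R is not a partial order.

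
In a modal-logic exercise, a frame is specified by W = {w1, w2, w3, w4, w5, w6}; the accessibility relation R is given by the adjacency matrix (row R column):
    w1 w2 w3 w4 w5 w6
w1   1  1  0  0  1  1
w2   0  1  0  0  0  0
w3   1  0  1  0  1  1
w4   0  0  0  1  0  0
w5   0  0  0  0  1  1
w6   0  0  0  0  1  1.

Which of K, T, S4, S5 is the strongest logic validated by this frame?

T

Reflexive (axiom T): yes — every world is R-related to itself.
Transitive (axiom 4): no — w3 R w1 and w1 R w2, but not w3 R w2.
Euclidean (axiom 5): no — w1 R w2 and w1 R w5, but not w2 R w5.
So F validates K, T; S4 would additionally require R to be transitive. The strongest is T.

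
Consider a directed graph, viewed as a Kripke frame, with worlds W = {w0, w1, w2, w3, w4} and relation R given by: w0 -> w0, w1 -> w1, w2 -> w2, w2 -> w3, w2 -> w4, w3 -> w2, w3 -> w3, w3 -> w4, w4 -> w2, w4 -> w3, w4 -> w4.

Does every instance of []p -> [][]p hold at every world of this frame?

By correspondence theory, 4 is valid on a frame iff R is transitive.
Transitive: yes — every two-step R-path is closed by a direct edge.

Yes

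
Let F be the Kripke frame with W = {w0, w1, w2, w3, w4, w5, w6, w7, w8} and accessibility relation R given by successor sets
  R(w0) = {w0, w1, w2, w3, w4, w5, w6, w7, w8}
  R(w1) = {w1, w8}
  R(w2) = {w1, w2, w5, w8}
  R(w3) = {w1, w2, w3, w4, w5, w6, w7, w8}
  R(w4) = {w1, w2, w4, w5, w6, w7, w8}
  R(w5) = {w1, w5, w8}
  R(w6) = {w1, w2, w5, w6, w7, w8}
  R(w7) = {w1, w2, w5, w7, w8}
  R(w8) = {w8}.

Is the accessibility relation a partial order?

Yes

Reflexive: yes — every world is R-related to itself.
Transitive: yes — every two-step R-path is closed by a direct edge.
Antisymmetric: yes — no distinct pair is related both ways.
So R is a partial order.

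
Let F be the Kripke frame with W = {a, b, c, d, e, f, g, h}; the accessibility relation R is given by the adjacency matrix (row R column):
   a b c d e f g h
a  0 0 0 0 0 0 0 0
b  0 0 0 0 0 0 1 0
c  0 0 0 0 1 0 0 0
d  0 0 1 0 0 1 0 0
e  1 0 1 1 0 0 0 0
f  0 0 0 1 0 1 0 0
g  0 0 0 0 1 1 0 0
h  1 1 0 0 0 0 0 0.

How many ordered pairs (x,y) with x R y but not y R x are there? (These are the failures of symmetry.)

Enumerating: (b,g), (d,c), (e,a), (e,d), (g,e), (g,f), (h,a), (h,b).

8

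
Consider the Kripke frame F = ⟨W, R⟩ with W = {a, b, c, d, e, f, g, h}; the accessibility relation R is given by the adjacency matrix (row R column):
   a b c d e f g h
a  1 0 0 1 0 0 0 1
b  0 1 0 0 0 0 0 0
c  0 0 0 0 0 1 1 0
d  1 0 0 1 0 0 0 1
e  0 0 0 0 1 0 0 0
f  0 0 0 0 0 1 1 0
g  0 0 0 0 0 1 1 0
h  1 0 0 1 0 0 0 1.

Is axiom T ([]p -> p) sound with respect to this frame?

The schema T characterises exactly the reflexive frames.
Reflexive: no — c is not related to itself.

No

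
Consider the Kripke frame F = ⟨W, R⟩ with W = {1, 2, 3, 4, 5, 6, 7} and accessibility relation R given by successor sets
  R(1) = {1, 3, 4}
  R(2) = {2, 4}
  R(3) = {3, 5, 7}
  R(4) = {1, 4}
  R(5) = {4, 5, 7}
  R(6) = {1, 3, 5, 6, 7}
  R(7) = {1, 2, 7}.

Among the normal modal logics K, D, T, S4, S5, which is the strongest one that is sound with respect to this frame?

Serial (axiom D): yes — every world has a successor (e.g. 1 R 1).
Reflexive (axiom T): yes — every world is R-related to itself.
Transitive (axiom 4): no — 1 R 3 and 3 R 5, but not 1 R 5.
Euclidean (axiom 5): no — 1 R 3 and 1 R 4, but not 3 R 4.
So F validates K, D, T; S4 would additionally require R to be transitive. The strongest is T.

T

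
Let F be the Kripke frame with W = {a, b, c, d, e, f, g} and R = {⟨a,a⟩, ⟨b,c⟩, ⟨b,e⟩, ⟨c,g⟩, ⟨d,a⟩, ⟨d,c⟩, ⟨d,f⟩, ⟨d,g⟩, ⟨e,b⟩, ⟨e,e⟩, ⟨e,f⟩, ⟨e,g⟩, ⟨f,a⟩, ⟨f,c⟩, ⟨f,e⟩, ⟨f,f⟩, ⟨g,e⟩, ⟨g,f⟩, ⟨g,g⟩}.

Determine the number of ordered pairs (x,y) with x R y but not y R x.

9

Enumerating: (b,c), (c,g), (d,a), (d,c), (d,f), (d,g), (f,a), (f,c), (g,f).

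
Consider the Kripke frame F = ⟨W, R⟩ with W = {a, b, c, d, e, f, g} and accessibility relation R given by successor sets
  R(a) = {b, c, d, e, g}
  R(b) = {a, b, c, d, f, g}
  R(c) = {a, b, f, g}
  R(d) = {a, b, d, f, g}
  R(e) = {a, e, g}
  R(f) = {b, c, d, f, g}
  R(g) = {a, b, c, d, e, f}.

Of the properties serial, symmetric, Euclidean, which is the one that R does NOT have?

Euclidean

Serial: yes — every world has a successor (e.g. a R b).
Symmetric: yes — every pair in R has its reverse in R.
Euclidean: no — a R b and a R e, but not b R e.
Only Euclidean fails.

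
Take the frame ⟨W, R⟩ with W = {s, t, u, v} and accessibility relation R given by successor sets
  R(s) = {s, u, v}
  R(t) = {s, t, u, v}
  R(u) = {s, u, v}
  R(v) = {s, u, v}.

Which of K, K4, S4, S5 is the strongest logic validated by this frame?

Transitive (axiom 4): yes — every two-step R-path is closed by a direct edge.
Reflexive (axiom T): yes — every world is R-related to itself.
Euclidean (axiom 5): no — t R s and t R t, but not s R t.
So F validates K, K4, S4; S5 would additionally require R to be Euclidean. The strongest is S4.

S4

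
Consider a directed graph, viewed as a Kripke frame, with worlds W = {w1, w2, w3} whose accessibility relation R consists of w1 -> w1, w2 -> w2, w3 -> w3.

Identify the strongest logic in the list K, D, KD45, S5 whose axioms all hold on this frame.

S5

Serial (axiom D): yes — every world has a successor (e.g. w1 R w1).
Euclidean (axiom 5): yes — any two successors of a common world are R-related.
Transitive (axiom 4): yes — every two-step R-path is closed by a direct edge.
Reflexive (axiom T): yes — every world is R-related to itself.
So F validates K, D, KD45, S5. The strongest is S5.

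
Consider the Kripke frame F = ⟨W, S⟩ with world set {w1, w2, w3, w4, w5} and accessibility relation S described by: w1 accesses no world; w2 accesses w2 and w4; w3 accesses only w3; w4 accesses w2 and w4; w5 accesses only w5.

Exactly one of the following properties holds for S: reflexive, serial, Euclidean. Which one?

Reflexive: no — w1 is not related to itself.
Serial: no — w1 has no S-successor.
Euclidean: yes — any two successors of a common world are S-related.
Only Euclidean holds.

Euclidean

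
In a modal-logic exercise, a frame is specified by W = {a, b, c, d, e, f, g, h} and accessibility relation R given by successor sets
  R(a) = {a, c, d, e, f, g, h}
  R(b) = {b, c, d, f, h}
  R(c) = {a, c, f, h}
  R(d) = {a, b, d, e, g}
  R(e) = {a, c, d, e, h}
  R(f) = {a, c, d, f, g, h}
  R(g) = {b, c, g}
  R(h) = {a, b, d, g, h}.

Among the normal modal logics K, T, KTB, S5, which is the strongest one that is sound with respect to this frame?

T

Reflexive (axiom T): yes — every world is R-related to itself.
Symmetric (axiom B): no — a R g but not g R a.
Euclidean (axiom 5): no — a R c and a R d, but not c R d.
So F validates K, T; KTB would additionally require R to be symmetric. The strongest is T.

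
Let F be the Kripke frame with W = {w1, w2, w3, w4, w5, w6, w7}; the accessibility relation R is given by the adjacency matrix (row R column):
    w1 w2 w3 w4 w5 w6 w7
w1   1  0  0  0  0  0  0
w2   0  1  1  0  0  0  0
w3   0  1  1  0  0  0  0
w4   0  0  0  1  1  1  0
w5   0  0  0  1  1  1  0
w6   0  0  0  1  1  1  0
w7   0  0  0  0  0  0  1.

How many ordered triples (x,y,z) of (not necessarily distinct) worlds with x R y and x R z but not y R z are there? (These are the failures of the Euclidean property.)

R is Euclidean; there are no such tuples.

0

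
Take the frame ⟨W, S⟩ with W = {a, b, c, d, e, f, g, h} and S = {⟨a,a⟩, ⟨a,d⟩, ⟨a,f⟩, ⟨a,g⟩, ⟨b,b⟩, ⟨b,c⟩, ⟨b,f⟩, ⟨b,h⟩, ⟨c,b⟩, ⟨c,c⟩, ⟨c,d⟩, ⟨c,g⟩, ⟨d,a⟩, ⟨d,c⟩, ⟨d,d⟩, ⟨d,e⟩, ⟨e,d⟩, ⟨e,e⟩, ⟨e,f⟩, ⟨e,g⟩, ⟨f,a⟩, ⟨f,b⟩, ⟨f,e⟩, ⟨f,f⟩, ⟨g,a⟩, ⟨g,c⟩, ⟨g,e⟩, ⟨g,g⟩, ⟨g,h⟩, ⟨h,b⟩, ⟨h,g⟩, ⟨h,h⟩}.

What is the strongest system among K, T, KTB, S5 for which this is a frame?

Reflexive (axiom T): yes — every world is S-related to itself.
Symmetric (axiom B): yes — every pair in S has its reverse in S.
Euclidean (axiom 5): no — a S d and a S f, but not d S f.
So F validates K, T, KTB; S5 would additionally require S to be Euclidean. The strongest is KTB.

KTB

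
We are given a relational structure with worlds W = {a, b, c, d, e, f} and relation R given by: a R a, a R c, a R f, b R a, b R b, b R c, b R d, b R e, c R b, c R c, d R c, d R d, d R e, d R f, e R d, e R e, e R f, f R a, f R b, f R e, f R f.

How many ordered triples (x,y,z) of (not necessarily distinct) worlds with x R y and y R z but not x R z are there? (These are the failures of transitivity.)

19

Enumerating: (a,c,b), (a,f,b), (a,f,e), (b,a,f), (b,d,f), (b,e,f), (c,b,a), (c,b,d), (c,b,e), (d,c,b), (d,f,a), (d,f,b), … and 7 more.
Total: 19.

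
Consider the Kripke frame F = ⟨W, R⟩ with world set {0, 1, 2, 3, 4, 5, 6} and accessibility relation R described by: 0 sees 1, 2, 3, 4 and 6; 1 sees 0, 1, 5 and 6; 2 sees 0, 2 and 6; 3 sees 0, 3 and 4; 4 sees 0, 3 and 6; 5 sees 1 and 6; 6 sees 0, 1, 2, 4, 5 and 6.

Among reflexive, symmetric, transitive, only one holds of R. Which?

symmetric

Reflexive: no — 0 is not related to itself.
Symmetric: yes — every pair in R has its reverse in R.
Transitive: no — 0 R 1 and 1 R 5, but not 0 R 5.
Only symmetric holds.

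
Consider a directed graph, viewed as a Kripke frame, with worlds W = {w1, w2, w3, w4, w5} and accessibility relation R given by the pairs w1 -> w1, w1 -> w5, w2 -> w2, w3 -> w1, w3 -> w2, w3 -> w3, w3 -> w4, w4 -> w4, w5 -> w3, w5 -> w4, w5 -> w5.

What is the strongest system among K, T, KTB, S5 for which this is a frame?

Reflexive (axiom T): yes — every world is R-related to itself.
Symmetric (axiom B): no — w1 R w5 but not w5 R w1.
Euclidean (axiom 5): no — w3 R w1 and w3 R w2, but not w1 R w2.
So F validates K, T; KTB would additionally require R to be symmetric. The strongest is T.

T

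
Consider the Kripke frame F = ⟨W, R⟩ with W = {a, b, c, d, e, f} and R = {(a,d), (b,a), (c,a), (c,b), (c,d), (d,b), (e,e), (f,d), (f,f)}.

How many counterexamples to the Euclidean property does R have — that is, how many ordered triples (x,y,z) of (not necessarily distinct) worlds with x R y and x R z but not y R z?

11

Enumerating: (a,d,d), (b,a,a), (c,a,a), (c,a,b), (c,b,b), (c,b,d), (c,d,a), (c,d,d), (d,b,b), (f,d,d), (f,d,f).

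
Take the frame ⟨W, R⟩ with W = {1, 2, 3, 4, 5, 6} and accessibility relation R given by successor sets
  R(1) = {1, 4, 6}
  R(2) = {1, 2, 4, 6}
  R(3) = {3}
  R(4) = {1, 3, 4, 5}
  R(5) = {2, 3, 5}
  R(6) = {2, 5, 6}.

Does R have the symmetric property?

Symmetric: no — 1 R 6 but not 6 R 1.

No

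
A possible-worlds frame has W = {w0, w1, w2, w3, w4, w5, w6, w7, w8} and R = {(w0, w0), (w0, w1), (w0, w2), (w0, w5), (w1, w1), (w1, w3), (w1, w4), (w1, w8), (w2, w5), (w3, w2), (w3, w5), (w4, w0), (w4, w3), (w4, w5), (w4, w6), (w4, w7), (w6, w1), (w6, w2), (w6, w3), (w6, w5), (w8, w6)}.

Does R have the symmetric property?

Symmetric: no — w0 R w1 but not w1 R w0.

No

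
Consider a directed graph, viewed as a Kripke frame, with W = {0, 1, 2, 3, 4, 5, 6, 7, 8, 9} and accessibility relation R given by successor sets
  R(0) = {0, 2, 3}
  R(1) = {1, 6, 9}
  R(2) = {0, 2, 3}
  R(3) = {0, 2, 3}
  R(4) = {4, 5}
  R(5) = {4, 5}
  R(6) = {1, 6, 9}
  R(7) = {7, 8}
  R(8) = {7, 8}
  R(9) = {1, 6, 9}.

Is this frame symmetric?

Symmetric: yes — every pair in R has its reverse in R.

Yes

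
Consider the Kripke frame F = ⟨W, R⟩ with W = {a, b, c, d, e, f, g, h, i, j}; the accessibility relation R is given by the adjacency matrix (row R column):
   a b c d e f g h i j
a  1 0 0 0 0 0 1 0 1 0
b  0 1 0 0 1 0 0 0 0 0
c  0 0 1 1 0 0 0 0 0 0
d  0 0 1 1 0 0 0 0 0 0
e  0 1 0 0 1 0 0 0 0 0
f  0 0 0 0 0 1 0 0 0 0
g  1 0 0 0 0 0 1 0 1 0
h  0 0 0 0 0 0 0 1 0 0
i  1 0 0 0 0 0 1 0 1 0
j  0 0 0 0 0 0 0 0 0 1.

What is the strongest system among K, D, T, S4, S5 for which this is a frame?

Serial (axiom D): yes — every world has a successor (e.g. a R a).
Reflexive (axiom T): yes — every world is R-related to itself.
Transitive (axiom 4): yes — every two-step R-path is closed by a direct edge.
Euclidean (axiom 5): yes — any two successors of a common world are R-related.
So F validates K, D, T, S4, S5. The strongest is S5.

S5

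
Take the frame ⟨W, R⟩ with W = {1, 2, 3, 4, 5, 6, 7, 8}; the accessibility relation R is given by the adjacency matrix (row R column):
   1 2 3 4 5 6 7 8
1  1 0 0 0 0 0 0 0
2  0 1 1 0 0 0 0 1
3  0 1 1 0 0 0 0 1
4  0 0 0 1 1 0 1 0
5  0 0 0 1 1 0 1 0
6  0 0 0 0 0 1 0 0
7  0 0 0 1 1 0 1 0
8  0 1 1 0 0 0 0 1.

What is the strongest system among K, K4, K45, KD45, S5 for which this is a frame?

Transitive (axiom 4): yes — every two-step R-path is closed by a direct edge.
Euclidean (axiom 5): yes — any two successors of a common world are R-related.
Serial (axiom D): yes — every world has a successor (e.g. 1 R 1).
Reflexive (axiom T): yes — every world is R-related to itself.
So F validates K, K4, K45, KD45, S5. The strongest is S5.

S5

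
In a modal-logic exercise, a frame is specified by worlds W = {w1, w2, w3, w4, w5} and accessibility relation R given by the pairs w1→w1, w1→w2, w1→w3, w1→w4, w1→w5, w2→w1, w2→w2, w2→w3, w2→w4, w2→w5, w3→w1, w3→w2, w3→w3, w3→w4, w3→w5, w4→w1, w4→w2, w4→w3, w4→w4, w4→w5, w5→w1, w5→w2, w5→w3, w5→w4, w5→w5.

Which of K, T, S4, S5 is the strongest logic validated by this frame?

Reflexive (axiom T): yes — every world is R-related to itself.
Transitive (axiom 4): yes — every two-step R-path is closed by a direct edge.
Euclidean (axiom 5): yes — any two successors of a common world are R-related.
So F validates K, T, S4, S5. The strongest is S5.

S5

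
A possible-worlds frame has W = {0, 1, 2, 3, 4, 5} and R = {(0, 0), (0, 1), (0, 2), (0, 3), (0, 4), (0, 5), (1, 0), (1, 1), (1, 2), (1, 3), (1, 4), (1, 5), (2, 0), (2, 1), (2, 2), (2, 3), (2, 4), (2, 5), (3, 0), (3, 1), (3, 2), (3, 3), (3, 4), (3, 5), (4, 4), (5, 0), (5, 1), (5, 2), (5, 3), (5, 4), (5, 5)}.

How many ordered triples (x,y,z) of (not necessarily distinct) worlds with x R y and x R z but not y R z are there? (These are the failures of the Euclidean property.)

25

Enumerating: (0,4,0), (0,4,1), (0,4,2), (0,4,3), (0,4,5), (1,4,0), (1,4,1), (1,4,2), (1,4,3), (1,4,5), (2,4,0), (2,4,1), … and 13 more.
Total: 25.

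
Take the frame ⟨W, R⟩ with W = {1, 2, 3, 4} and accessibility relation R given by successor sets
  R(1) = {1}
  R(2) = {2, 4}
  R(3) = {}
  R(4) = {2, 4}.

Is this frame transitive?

Yes

Transitive: yes — every two-step R-path is closed by a direct edge.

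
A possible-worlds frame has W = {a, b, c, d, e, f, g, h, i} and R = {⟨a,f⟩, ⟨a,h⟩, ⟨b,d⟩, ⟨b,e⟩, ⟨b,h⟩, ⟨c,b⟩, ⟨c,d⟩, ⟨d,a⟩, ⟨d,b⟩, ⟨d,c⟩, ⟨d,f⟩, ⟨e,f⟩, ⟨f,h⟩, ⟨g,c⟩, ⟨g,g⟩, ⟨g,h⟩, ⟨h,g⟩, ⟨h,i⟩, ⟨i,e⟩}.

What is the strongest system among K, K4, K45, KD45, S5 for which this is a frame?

Transitive (axiom 4): no — a R h and h R g, but not a R g.
Euclidean (axiom 5): no — a R h and a R f, but not h R f.
Serial (axiom D): yes — every world has a successor (e.g. a R f).
Reflexive (axiom T): no — a is not related to itself.
So F validates K; K4 would additionally require R to be transitive. The strongest is K.

K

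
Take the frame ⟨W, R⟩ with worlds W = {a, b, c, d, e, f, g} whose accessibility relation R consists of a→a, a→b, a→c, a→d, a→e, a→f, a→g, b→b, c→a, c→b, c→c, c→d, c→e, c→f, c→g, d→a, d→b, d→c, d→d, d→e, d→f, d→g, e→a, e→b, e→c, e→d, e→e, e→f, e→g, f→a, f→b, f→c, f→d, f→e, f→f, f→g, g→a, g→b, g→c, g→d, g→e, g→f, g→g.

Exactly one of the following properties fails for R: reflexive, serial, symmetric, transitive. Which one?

Reflexive: yes — every world is R-related to itself.
Serial: yes — every world has a successor (e.g. a R a).
Symmetric: no — a R b but not b R a.
Transitive: yes — every two-step R-path is closed by a direct edge.
Only symmetric fails.

symmetric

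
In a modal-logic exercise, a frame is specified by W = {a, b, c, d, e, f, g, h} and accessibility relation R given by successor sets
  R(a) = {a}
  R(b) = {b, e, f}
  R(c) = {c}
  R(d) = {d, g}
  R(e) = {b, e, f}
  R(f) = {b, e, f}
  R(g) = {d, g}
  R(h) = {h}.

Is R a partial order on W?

Reflexive: yes — every world is R-related to itself.
Transitive: yes — every two-step R-path is closed by a direct edge.
Antisymmetric: no — b R e and e R b with b ≠ e.
So R is not a partial order.

No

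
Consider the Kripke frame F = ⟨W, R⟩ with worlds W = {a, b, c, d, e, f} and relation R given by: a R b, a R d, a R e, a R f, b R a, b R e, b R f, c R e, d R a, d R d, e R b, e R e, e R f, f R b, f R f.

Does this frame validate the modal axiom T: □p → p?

Axiom T corresponds to the accessibility relation being reflexive.
Reflexive: no — a is not related to itself.

No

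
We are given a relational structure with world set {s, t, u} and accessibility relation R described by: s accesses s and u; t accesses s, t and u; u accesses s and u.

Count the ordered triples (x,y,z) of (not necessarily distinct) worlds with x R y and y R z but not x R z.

R is transitive; there are no such tuples.

0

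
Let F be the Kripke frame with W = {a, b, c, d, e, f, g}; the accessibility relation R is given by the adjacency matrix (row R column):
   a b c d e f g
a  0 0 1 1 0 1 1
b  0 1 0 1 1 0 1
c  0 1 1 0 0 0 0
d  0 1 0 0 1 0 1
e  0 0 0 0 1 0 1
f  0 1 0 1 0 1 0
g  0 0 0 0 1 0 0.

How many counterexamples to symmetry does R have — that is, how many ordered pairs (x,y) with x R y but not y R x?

Enumerating: (a,c), (a,d), (a,f), (a,g), (b,e), (b,g), (c,b), (d,e), (d,g), (f,b), (f,d).

11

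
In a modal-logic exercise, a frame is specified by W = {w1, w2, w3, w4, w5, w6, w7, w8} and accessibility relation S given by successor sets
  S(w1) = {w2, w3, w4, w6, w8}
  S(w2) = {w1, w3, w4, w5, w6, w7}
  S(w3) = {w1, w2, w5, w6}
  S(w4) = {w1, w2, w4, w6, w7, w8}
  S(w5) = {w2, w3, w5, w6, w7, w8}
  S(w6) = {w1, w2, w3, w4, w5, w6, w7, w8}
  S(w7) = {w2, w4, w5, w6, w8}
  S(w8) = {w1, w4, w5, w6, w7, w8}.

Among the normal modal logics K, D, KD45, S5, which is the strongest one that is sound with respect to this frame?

D

Serial (axiom D): yes — every world has a successor (e.g. w1 S w2).
Euclidean (axiom 5): no — w1 S w2 and w1 S w8, but not w2 S w8.
Transitive (axiom 4): no — w1 S w2 and w2 S w5, but not w1 S w5.
Reflexive (axiom T): no — w1 is not related to itself.
So F validates K, D; KD45 would additionally require S to be Euclidean and transitive. The strongest is D.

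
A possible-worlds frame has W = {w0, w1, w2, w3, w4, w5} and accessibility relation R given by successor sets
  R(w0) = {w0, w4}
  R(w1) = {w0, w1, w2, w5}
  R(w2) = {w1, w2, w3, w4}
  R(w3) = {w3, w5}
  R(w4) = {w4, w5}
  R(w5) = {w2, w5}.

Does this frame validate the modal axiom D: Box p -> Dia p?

Axiom D corresponds to the accessibility relation being serial.
Serial: yes — every world has a successor (e.g. w0 R w0).

Yes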